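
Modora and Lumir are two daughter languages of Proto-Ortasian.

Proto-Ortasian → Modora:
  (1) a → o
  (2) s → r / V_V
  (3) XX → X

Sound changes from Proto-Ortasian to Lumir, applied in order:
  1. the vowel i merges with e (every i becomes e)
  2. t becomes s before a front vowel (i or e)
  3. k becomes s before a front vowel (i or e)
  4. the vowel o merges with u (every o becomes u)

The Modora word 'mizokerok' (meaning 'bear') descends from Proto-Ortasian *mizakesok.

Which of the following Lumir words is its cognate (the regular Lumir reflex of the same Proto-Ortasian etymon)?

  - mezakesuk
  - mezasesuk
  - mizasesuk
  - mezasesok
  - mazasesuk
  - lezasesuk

mezasesuk

Lumir: *mizakesok
  mizakesok → mezakesok   [vowel merger]
  mezakesok (rule 2 does not apply)
  mezakesok → mezasesok   [palatalisation]
  mezasesok → mezasesuk   [vowel merger]
  giving Lumir mezasesuk.
The other candidates each miss or misapply at least one Lumir change.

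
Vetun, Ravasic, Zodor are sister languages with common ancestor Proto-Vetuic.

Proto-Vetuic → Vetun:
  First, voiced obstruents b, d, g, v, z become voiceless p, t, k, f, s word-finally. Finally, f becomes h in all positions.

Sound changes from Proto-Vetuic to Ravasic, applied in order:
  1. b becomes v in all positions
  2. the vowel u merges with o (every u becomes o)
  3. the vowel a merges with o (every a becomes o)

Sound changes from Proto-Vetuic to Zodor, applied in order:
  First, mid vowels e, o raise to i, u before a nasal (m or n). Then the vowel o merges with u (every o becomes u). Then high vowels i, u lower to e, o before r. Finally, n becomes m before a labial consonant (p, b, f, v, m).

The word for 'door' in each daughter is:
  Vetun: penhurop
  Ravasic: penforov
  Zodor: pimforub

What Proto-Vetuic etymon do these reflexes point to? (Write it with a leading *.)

*penfurob

Position 7: Vetun has o, Ravasic has o, Zodor has u. Vetun preserves o here (none of its changes turn any other segment into o), so the proto-segment is *o.
Position 4: Vetun has h, Ravasic has f, Zodor has f. Ravasic preserves f here (none of its changes turn any other segment into f), so the proto-segment is *f.
Position 2: Vetun has e, Ravasic has e, Zodor has i. Vetun preserves e here (none of its changes turn any other segment into e), so the proto-segment is *e.
Verify the candidate proto-form against each daughter:
Vetun: *penfurob > penfurop > penhurop  (by final devoicing, unconditioned shift)
Ravasic: start from *penfurob.
  rule 1 (unconditioned shift): penfurob → penfurov
  rule 2 (vowel merger): penfurov → penforov
  rule 3: no change — penforov
  ⇒ Ravasic penforov
Zodor: start from *penfurob.
  rule 1 (pre-nasal raising): penfurob → pinfurob
  rule 2 (vowel merger): pinfurob → pinfurub
  rule 3 (pre-rhotic lowering): pinfurub → pinforub
  rule 4 (nasal place assimilation): pinforub → pimforub
  ⇒ Zodor pimforub
*penfurob is the unique common source.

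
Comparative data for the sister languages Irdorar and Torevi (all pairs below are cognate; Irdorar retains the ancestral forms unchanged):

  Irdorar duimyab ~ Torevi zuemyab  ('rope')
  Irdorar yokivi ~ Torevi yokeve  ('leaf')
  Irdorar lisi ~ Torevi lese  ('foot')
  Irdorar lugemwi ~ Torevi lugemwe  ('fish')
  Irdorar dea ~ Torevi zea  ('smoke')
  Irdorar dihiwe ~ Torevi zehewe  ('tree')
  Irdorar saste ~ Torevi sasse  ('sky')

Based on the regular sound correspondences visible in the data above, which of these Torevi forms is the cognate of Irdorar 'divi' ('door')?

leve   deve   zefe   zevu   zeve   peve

dihiwe ~ zehewe — Irdorar d corresponds to Torevi z word-initially before a front vowel.
yokivi ~ yokeve — Irdorar i corresponds to Torevi e after a consonant, before a labial obstruent.
yokivi ~ yokeve, lisi ~ lese — Irdorar i corresponds to Torevi e word-finally.
Applying these to Irdorar 'divi':
  divi → zivi   (d→z word-initially before a front vowel)
  zivi → zevi   (i→e after a consonant, before a labial obstruent)
  zevi → zeve   (i→e word-finally)
So the Torevi cognate is 'zeve'.

zeve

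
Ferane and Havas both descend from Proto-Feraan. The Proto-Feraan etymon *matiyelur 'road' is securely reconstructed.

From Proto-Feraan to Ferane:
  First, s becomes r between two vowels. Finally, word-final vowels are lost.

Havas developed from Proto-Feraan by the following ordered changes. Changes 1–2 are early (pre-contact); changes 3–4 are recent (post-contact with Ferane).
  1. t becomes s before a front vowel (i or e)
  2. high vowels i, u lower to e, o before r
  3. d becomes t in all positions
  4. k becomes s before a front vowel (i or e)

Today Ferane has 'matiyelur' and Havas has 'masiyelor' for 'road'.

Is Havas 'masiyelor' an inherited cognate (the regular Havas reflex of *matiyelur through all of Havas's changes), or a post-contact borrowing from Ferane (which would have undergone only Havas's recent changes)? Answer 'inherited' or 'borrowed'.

inherited

If inherited, *matiyelur would pass through all of Havas's changes:
Havas: *matiyelur > masiyelur > masiyelor  (by palatalisation, pre-rhotic lowering)
If borrowed from Ferane 'matiyelur' after the early changes, it would undergo only the recent ones:
  rule 3 (unconditioned shift): no change (matiyelur)
  rule 4 (palatalisation): no change (matiyelur)
  ⇒ as a loan: matiyelur
Havas 'masiyelor' matches the inherited outcome exactly, so it is an inherited cognate, not a loan.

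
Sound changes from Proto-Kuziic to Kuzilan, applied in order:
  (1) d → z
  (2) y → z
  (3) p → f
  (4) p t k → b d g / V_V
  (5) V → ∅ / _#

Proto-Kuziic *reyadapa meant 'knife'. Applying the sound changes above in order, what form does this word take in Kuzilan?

rezazaf

Kuzilan: start from *reyadapa.
  rule 1 (unconditioned shift): reyadapa → reyazapa
  rule 2 (unconditioned shift): reyazapa → rezazapa
  rule 3 (unconditioned shift): rezazapa → rezazafa
  rule 4: no change — rezazafa
  rule 5 (apocope): rezazafa → rezazaf
  ⇒ Kuzilan rezazaf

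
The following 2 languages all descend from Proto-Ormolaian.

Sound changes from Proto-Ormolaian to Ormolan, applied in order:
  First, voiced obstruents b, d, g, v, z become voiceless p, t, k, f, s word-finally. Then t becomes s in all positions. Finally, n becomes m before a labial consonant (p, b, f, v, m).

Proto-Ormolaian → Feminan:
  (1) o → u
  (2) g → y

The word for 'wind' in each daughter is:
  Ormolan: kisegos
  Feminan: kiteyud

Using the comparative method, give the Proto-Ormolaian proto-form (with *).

Position 3: Ormolan has s, Feminan has t. Feminan preserves t here (none of its changes turn any other segment into t), so the proto-segment is *t.
Position 5: Ormolan has g, Feminan has y. Ormolan preserves g here (none of its changes turn any other segment into g), so the proto-segment is *g.
Position 6: Ormolan has o, Feminan has u. Ormolan preserves o here (none of its changes turn any other segment into o), so the proto-segment is *o.
Continuing position by position gives *kitegod; check it forward:
Ormolan: *kitegod > kitegot > kisegos  (by final devoicing, unconditioned shift)
Feminan: start from *kitegod.
  rule 1 (vowel merger): kitegod → kitegud
  rule 2 (unconditioned shift): kitegud → kiteyud
  ⇒ Feminan kiteyud
No other proto-form is consistent with every reflex, so the reconstruction is *kitegod.

*kitegod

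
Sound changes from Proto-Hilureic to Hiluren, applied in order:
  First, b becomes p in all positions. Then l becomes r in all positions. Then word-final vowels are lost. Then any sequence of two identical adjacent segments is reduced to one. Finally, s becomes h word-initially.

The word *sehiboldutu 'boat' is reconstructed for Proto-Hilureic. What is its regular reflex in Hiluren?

Hiluren: *sehiboldutu > sehipoldutu > sehipordutu > sehipordut > hehipordut  (by unconditioned shift, unconditioned shift, apocope, debuccalisation)

hehipordut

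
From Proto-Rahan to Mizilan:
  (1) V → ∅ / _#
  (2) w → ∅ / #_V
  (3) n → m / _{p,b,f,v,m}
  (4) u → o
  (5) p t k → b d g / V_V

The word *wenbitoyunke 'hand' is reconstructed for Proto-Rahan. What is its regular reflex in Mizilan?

embidoyonk

Mizilan: *wenbitoyunke > wenbitoyunk > enbitoyunk > embitoyunk > embitoyonk > embidoyonk  (by apocope, glide loss, nasal place assimilation, vowel merger, intervocalic voicing)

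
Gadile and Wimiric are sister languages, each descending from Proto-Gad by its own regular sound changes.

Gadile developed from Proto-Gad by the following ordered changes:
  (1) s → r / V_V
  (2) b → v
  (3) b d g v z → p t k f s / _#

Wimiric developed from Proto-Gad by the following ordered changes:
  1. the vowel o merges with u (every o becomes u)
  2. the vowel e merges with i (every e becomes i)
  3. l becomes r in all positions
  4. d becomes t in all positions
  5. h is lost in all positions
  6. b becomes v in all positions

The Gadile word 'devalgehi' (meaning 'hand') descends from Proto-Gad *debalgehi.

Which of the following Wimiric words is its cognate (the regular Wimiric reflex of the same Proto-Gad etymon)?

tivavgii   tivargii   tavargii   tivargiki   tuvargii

Wimiric: start from *debalgehi.
  rule 1: no change — debalgehi
  rule 2 (vowel merger): debalgehi → dibalgihi
  rule 3 (unconditioned shift): dibalgihi → dibargihi
  rule 4 (unconditioned shift): dibargihi → tibargihi
  rule 5 (h-loss): tibargihi → tibargii
  rule 6 (unconditioned shift): tibargii → tivargii
  ⇒ Wimiric tivargii
Among the options, 'tivargii' alone shows every Wimiric change applied in order.

tivargii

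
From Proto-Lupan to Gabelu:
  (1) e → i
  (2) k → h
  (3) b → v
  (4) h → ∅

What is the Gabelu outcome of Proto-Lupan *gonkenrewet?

goninriwit

Gabelu: *gonkenrewet > gonkinriwit > gonhinriwit > goninriwit  (by vowel merger, unconditioned shift, h-loss)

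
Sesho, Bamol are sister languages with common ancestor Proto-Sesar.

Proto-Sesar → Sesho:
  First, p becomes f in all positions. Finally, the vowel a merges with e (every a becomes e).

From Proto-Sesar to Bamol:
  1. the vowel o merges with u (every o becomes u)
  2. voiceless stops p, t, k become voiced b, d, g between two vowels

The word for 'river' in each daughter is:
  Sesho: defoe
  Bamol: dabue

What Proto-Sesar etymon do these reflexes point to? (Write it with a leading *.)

*dapoe

Position 2: Sesho has e, Bamol has a. Bamol preserves a here (none of its changes turn any other segment into a), so the proto-segment is *a.
Position 4: Sesho has o, Bamol has u. Sesho preserves o here (none of its changes turn any other segment into o), so the proto-segment is *o.
Continuing position by position gives *dapoe; check it forward:
Sesho: start from *dapoe.
  rule 1 (unconditioned shift): dapoe → dafoe
  rule 2 (vowel merger): dafoe → defoe
  ⇒ Sesho defoe
Bamol: *dapoe > dapue > dabue  (by vowel merger, intervocalic voicing)
No other proto-form is consistent with every reflex, so the reconstruction is *dapoe.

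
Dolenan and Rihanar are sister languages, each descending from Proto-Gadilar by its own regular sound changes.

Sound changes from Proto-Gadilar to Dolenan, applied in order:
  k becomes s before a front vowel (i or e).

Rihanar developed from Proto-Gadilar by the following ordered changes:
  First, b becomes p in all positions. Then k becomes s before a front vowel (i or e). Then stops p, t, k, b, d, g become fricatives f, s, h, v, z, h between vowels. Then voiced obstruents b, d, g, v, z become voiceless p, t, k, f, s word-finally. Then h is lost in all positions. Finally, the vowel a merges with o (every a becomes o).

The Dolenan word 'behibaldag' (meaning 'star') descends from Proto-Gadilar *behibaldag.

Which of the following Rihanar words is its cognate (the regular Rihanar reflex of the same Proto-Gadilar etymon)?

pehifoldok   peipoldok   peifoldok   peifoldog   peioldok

Rihanar: *behibaldag > pehipaldag > pehifaldag > pehifaldak > peifaldak > peifoldok  (by unconditioned shift, intervocalic lenition, final devoicing, h-loss, vowel merger)
Only 'peifoldok' matches the regular Rihanar development of *behibaldag.

peifoldok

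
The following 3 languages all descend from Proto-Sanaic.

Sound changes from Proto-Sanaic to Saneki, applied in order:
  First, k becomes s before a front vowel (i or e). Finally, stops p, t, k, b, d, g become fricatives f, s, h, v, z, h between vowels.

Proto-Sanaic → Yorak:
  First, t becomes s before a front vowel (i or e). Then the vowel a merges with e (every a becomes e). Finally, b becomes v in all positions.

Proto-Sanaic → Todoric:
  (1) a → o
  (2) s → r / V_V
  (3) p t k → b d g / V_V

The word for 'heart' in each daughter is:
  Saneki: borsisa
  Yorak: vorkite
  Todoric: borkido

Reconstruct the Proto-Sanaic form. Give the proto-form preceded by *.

*borkita

Position 4: Saneki has s, Yorak has k, Todoric has k. Yorak preserves k here (none of its changes turn any other segment into k), so the proto-segment is *k.
Position 1: Saneki has b, Yorak has v, Todoric has b. Saneki preserves b here (none of its changes turn any other segment into b), so the proto-segment is *b.
Position 6: Saneki has s, Yorak has t, Todoric has d. Yorak preserves t here (none of its changes turn any other segment into t), so the proto-segment is *t.
Continuing position by position gives *borkita; check it forward:
Saneki: *borkita
  borkita → borsita   [palatalisation]
  borsita → borsisa   [intervocalic lenition]
  giving Saneki borsisa.
Yorak: *borkita > borkite > vorkite  (by vowel merger, unconditioned shift)
Todoric: *borkita > borkito > borkido  (by vowel merger, intervocalic voicing)
Only *borkita yields all of Saneki borsisa, Yorak vorkite, Todoric borkido.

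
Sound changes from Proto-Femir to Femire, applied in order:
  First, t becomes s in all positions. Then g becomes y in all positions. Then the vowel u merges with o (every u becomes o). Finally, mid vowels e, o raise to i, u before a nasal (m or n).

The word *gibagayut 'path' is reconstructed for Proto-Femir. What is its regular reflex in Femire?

Femire: *gibagayut
  gibagayut → gibagayus   [unconditioned shift]
  gibagayus → yibayayus   [unconditioned shift]
  yibayayus → yibayayos   [vowel merger]
  yibayayos (rule 4 does not apply)
  giving Femire yibayayos.

yibayayos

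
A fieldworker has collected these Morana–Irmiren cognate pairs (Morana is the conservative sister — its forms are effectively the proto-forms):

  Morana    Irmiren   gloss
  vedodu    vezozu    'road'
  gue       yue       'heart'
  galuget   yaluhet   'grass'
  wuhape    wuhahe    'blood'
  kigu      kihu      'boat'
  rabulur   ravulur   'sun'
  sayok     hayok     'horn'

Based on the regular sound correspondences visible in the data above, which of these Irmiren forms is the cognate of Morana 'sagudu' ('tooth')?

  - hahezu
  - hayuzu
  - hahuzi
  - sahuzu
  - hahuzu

hahuzu

sayok ~ hayok — Morana s corresponds to Irmiren h word-initially before a back vowel.
kigu ~ kihu — Morana g corresponds to Irmiren h between vowels (before a back vowel).
vedodu ~ vezozu — Morana d corresponds to Irmiren z between vowels (before a back vowel).
Applying these to Morana 'sagudu':
  sagudu → hagudu   (s→h word-initially before a back vowel)
  hagudu → hahudu   (g→h between vowels (before a back vowel))
  hahudu → hahuzu   (d→z between vowels (before a back vowel))
So the Irmiren cognate is 'hahuzu'.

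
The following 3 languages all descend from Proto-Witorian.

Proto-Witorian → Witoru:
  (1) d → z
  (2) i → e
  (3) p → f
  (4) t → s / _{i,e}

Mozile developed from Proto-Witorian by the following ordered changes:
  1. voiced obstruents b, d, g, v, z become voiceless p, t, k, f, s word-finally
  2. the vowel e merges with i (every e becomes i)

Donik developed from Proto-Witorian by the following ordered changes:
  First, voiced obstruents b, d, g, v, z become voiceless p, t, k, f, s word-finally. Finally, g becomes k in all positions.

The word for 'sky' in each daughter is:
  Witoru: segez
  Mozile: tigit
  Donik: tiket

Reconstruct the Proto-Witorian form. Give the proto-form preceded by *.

*tiged

Position 5: Witoru has z, Mozile has t, Donik has t. Taking the neighbouring segments as reconstructed: Witoru z could go back to *d or *z; Mozile t could go back to *t or *d; Donik t could go back to *t or *d — the one source consistent with every daughter is *d.
Position 1: Witoru has s, Mozile has t, Donik has t. Taking the neighbouring segments as reconstructed: Witoru s could go back to *t or *s; Mozile t can only go back to *t; Donik t can only go back to *t — the one source consistent with every daughter is *t.
Continuing position by position gives *tiged; check it forward:
Witoru: start from *tiged.
  rule 1 (unconditioned shift): tiged → tigez
  rule 2 (vowel merger): tigez → tegez
  rule 3: no change — tegez
  rule 4 (palatalisation): tegez → segez
  ⇒ Witoru segez
Mozile: *tiged
  tiged → tiget   [final devoicing]
  tiget → tigit   [vowel merger]
  giving Mozile tigit.
Donik: *tiged > tiget > tiket  (by final devoicing, unconditioned shift)
*tiged is the unique common source.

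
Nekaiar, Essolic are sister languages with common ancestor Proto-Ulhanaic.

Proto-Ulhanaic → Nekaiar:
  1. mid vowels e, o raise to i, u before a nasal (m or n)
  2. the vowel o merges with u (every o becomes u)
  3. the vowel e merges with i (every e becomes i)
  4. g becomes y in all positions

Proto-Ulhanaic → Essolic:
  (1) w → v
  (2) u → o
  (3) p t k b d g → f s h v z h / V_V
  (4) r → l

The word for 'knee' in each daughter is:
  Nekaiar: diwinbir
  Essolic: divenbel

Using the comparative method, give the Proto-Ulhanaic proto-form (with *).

*diwenber

Position 8: Nekaiar has r, Essolic has l. Nekaiar preserves r here (none of its changes turn any other segment into r), so the proto-segment is *r.
Position 4: Nekaiar has i, Essolic has e. Essolic preserves e here (none of its changes turn any other segment into e), so the proto-segment is *e.
This points to *diwenber. Verify forward in each daughter:
Nekaiar: start from *diwenber.
  rule 1 (pre-nasal raising): diwenber → diwinber
  rule 2: no change — diwinber
  rule 3 (vowel merger): diwinber → diwinbir
  rule 4: no change — diwinbir
  ⇒ Nekaiar diwinbir
Essolic: *diwenber
  diwenber → divenber   [unconditioned shift]
  divenber (rule 2 does not apply)
  divenber (rule 3 does not apply)
  divenber → divenbel   [unconditioned shift]
  giving Essolic divenbel.
*diwenber is the unique common source.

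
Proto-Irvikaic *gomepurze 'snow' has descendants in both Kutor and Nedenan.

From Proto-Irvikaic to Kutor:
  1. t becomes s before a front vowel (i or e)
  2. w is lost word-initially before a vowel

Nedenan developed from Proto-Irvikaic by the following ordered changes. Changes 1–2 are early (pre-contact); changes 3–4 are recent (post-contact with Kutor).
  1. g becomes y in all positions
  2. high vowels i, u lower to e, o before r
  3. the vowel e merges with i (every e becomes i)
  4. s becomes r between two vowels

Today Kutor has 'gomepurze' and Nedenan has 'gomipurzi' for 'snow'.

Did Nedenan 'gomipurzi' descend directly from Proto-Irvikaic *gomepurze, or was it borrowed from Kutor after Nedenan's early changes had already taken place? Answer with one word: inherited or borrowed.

borrowed

If inherited, *gomepurze would pass through all of Nedenan's changes:
Nedenan: start from *gomepurze.
  rule 1 (unconditioned shift): gomepurze → yomepurze
  rule 2 (pre-rhotic lowering): yomepurze → yomeporze
  rule 3 (vowel merger): yomeporze → yomiporzi
  rule 4: no change — yomiporzi
  ⇒ Nedenan yomiporzi
If borrowed from Kutor 'gomepurze' after the early changes, it would undergo only the recent ones:
  rule 3 (vowel merger): gomepurze → gomipurzi
  rule 4 (rhotacism): no change (gomipurzi)
  ⇒ as a loan: gomipurzi
Nedenan 'gomipurzi' matches the loan outcome 'gomipurzi', not the inherited 'yomiporzi' — it skipped the early Nedenan changes, so it was borrowed from Kutor.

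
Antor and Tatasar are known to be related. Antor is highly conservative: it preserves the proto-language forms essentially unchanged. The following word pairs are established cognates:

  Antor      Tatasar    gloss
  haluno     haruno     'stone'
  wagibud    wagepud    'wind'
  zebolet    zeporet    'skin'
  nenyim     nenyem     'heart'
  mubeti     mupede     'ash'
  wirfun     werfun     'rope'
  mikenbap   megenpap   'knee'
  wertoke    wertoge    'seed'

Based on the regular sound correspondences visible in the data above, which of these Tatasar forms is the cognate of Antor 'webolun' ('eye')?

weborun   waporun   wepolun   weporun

zebolet ~ zeporet — Antor b corresponds to Tatasar p between vowels (before a back vowel).
haluno ~ haruno — Antor l corresponds to Tatasar r between vowels (before a back vowel).
Applying these to Antor 'webolun':
  webolun → wepolun   (b→p between vowels (before a back vowel))
  wepolun → weporun   (l→r between vowels (before a back vowel))
So the Tatasar cognate is 'weporun'.

weporun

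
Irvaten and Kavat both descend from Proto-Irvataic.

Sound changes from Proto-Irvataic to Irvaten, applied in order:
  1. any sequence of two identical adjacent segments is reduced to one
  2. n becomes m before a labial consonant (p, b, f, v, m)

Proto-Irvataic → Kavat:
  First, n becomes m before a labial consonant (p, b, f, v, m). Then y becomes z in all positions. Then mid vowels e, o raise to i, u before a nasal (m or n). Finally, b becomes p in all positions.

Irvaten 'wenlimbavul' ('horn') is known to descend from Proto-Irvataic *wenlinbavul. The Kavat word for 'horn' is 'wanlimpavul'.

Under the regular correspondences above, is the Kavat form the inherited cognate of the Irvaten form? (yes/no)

no

Derive the expected Kavat reflex of *wenlinbavul:
Kavat: *wenlinbavul
  wenlinbavul → wenlimbavul   [nasal place assimilation]
  wenlimbavul (rule 2 does not apply)
  wenlimbavul → winlimbavul   [pre-nasal raising]
  winlimbavul → winlimpavul   [unconditioned shift]
  giving Kavat winlimpavul.
The regular Kavat reflex would be 'winlimpavul', but the attested form is 'wanlimpavul'. The correspondence is irregular, so they are not cognates (the Kavat form has a different source).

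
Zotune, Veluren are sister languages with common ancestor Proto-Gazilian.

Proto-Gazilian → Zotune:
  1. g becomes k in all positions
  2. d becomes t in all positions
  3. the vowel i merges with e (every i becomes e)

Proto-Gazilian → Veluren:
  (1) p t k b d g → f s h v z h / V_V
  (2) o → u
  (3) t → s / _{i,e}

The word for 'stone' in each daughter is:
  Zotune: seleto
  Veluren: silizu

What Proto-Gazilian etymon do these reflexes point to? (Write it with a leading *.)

*silido

Position 2: Zotune has e, Veluren has i. Veluren preserves i here (none of its changes turn any other segment into i), so the proto-segment is *i.
Position 5: Zotune has t, Veluren has z. Taking the neighbouring segments as reconstructed: Zotune t could go back to *t or *d; Veluren z could go back to *d or *z — the one source consistent with every daughter is *d.
Continuing position by position gives *silido; check it forward:
Zotune: *silido
  silido (rule 1 does not apply)
  silido → silito   [unconditioned shift]
  silito → seleto   [vowel merger]
  giving Zotune seleto.
Veluren: start from *silido.
  rule 1 (intervocalic lenition): silido → silizo
  rule 2 (vowel merger): silizo → silizu
  rule 3: no change — silizu
  ⇒ Veluren silizu
No other proto-form is consistent with every reflex, so the reconstruction is *silido.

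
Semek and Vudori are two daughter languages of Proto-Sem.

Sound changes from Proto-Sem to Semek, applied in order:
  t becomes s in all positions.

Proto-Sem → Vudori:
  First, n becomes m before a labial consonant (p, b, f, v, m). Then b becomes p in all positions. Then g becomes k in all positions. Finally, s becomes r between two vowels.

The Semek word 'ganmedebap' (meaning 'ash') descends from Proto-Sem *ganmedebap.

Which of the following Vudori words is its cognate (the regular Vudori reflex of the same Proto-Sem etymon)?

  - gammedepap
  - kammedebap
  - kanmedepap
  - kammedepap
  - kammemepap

kammedepap

Vudori: *ganmedebap
  ganmedebap → gammedebap   [nasal place assimilation]
  gammedebap → gammedepap   [unconditioned shift]
  gammedepap → kammedepap   [unconditioned shift]
  kammedepap (rule 4 does not apply)
  giving Vudori kammedepap.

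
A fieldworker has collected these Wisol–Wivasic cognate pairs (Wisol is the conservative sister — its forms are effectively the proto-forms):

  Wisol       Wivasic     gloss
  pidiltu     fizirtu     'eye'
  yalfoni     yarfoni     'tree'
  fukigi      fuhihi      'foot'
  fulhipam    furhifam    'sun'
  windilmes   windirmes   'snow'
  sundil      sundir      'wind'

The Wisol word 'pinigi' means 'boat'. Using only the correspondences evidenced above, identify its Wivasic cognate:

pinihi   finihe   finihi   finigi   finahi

finihi

pidiltu ~ fizirtu — Wisol p corresponds to Wivasic f word-initially before a front vowel.
fukigi ~ fuhihi — Wisol g corresponds to Wivasic h between vowels (before a front vowel).
Applying these to Wisol 'pinigi':
  pinigi → finigi   (p→f word-initially before a front vowel)
  finigi → finihi   (g→h between vowels (before a front vowel))
So the Wivasic cognate is 'finihi'.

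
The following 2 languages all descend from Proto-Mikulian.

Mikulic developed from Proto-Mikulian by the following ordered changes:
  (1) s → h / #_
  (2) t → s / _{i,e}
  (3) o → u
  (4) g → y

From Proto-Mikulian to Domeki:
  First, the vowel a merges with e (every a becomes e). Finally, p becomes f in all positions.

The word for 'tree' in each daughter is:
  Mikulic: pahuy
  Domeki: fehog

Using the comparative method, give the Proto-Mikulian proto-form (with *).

Position 2: Mikulic has a, Domeki has e. Mikulic preserves a here (none of its changes turn any other segment into a), so the proto-segment is *a.
Position 5: Mikulic has y, Domeki has g. Domeki preserves g here (none of its changes turn any other segment into g), so the proto-segment is *g.
Position 4: Mikulic has u, Domeki has o. Domeki preserves o here (none of its changes turn any other segment into o), so the proto-segment is *o.
Continuing position by position gives *pahog; check it forward:
Mikulic: *pahog
  pahog (rule 1 does not apply)
  pahog (rule 2 does not apply)
  pahog → pahug   [vowel merger]
  pahug → pahuy   [unconditioned shift]
  giving Mikulic pahuy.
Domeki: start from *pahog.
  rule 1 (vowel merger): pahog → pehog
  rule 2 (unconditioned shift): pehog → fehog
  ⇒ Domeki fehog
*pahog is the unique common source.

*pahog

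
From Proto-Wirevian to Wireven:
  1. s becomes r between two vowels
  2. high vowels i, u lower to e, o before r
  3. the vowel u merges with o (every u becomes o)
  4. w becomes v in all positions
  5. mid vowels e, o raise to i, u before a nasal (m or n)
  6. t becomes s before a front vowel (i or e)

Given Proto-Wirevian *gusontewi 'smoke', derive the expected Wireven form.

Wireven: *gusontewi > gurontewi > gorontewi > gorontevi > goruntevi > gorunsevi  (by rhotacism, pre-rhotic lowering, unconditioned shift, pre-nasal raising, palatalisation)

gorunsevi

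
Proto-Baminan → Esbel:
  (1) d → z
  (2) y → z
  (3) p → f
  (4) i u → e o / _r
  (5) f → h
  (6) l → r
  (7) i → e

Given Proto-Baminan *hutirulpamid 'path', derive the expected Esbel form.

huterurhamez

Esbel: start from *hutirulpamid.
  rule 1 (unconditioned shift): hutirulpamid → hutirulpamiz
  rule 2: no change — hutirulpamiz
  rule 3 (unconditioned shift): hutirulpamiz → hutirulfamiz
  rule 4 (pre-rhotic lowering): hutirulfamiz → huterulfamiz
  rule 5 (unconditioned shift): huterulfamiz → huterulhamiz
  rule 6 (unconditioned shift): huterulhamiz → huterurhamiz
  rule 7 (vowel merger): huterurhamiz → huterurhamez
  ⇒ Esbel huterurhamez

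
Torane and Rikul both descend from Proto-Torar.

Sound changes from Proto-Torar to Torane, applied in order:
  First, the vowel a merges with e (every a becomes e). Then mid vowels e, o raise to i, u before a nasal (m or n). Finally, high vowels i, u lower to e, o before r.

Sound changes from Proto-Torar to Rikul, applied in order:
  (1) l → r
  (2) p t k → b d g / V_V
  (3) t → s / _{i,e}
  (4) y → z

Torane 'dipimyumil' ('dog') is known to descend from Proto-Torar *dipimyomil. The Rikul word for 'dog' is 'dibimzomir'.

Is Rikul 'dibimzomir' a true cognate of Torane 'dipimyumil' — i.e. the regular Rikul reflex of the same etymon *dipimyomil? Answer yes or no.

yes

Derive the expected Rikul reflex of *dipimyomil:
Rikul: *dipimyomil
  dipimyomil → dipimyomir   [unconditioned shift]
  dipimyomir → dibimyomir   [intervocalic voicing]
  dibimyomir (rule 3 does not apply)
  dibimyomir → dibimzomir   [unconditioned shift]
  giving Rikul dibimzomir.
Rikul 'dibimzomir' matches the regular reflex exactly, so the pair is cognate.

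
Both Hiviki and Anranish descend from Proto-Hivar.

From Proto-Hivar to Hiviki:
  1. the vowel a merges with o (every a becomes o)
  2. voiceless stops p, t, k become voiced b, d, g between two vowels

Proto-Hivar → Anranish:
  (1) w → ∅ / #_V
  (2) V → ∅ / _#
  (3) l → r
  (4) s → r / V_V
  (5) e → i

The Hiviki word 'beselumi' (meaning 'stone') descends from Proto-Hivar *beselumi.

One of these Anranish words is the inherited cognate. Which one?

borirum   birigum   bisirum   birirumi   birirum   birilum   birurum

birirum

Anranish: *beselumi > beselum > beserum > bererum > birirum  (by apocope, unconditioned shift, rhotacism, vowel merger)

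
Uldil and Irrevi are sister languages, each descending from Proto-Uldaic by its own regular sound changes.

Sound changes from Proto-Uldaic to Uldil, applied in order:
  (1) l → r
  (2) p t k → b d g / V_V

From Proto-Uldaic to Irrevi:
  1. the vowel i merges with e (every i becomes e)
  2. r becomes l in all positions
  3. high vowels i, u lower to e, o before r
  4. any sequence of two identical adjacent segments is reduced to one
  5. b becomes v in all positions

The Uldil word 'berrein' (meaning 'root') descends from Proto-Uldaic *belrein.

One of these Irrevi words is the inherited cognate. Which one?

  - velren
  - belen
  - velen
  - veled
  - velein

velen

Irrevi: start from *belrein.
  rule 1 (vowel merger): belrein → belreen
  rule 2 (unconditioned shift): belreen → belleen
  rule 3: no change — belleen
  rule 4 (degemination): belleen → belen
  rule 5 (unconditioned shift): belen → velen
  ⇒ Irrevi velen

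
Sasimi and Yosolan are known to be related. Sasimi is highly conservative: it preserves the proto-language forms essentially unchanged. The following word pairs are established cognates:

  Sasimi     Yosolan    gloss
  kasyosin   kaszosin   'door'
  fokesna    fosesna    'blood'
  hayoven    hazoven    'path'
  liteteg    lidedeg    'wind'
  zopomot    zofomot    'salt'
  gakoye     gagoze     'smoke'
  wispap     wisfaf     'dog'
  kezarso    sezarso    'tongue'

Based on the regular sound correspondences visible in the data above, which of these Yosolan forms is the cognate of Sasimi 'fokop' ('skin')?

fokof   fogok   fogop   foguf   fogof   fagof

fogof

gakoye ~ gagoze — Sasimi k corresponds to Yosolan g between vowels (before a back vowel).
wispap ~ wisfaf — Sasimi p corresponds to Yosolan f word-finally.
Applying these to Sasimi 'fokop':
  fokop → fogop   (k→g between vowels (before a back vowel))
  fogop → fogof   (p→f word-finally)
So the Yosolan cognate is 'fogof'.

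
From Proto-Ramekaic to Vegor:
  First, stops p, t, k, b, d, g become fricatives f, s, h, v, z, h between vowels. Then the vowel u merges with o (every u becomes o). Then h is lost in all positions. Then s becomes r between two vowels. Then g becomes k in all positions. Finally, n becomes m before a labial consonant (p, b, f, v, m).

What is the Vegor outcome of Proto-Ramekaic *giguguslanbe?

kiooslambe

Vegor: *giguguslanbe > gihuhuslanbe > gihohoslanbe > giooslanbe > kiooslanbe > kiooslambe  (by intervocalic lenition, vowel merger, h-loss, unconditioned shift, nasal place assimilation)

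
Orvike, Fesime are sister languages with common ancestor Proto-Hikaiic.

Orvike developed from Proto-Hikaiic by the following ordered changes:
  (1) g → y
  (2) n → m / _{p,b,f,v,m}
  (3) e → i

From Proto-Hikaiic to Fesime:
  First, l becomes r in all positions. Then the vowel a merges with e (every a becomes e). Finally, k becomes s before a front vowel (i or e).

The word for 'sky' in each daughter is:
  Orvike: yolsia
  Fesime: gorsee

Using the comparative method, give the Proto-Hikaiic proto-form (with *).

Position 1: Orvike has y, Fesime has g. Fesime preserves g here (none of its changes turn any other segment into g), so the proto-segment is *g.
Position 6: Orvike has a, Fesime has e. Orvike preserves a here (none of its changes turn any other segment into a), so the proto-segment is *a.
Continuing position by position gives *golsea; check it forward:
Orvike: *golsea > yolsea > yolsia  (by unconditioned shift, vowel merger)
Fesime: *golsea
  golsea → gorsea   [unconditioned shift]
  gorsea → gorsee   [vowel merger]
  gorsee (rule 3 does not apply)
  giving Fesime gorsee.
No other proto-form is consistent with every reflex, so the reconstruction is *golsea.

*golsea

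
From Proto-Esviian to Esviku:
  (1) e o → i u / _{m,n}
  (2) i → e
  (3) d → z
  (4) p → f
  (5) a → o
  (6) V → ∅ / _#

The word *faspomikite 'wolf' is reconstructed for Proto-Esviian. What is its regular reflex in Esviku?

fosfumeket

Esviku: *faspomikite > faspumikite > faspumekete > fasfumekete > fosfumekete > fosfumeket  (by pre-nasal raising, vowel merger, unconditioned shift, vowel merger, apocope)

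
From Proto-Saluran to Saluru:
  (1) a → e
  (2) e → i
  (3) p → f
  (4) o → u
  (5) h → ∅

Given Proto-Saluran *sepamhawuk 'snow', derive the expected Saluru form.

Saluru: *sepamhawuk > sepemhewuk > sipimhiwuk > sifimhiwuk > sifimiwuk  (by vowel merger, vowel merger, unconditioned shift, h-loss)

sifimiwuk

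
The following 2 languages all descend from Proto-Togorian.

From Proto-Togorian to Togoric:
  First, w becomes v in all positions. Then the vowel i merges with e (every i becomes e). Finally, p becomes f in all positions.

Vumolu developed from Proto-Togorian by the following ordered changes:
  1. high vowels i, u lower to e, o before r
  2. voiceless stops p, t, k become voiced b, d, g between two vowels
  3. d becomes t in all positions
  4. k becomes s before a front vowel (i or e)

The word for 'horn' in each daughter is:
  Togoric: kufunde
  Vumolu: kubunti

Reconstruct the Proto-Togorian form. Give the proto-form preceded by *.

Position 6: Togoric has d, Vumolu has t. Togoric preserves d here (none of its changes turn any other segment into d), so the proto-segment is *d.
Position 3: Togoric has f, Vumolu has b. Taking the neighbouring segments as reconstructed: Togoric f could go back to *p or *f; Vumolu b could go back to *p or *b — the one source consistent with every daughter is *p.
Continuing position by position gives *kupundi; check it forward:
Togoric: start from *kupundi.
  rule 1: no change — kupundi
  rule 2 (vowel merger): kupundi → kupunde
  rule 3 (unconditioned shift): kupunde → kufunde
  ⇒ Togoric kufunde
Vumolu: *kupundi
  kupundi (rule 1 does not apply)
  kupundi → kubundi   [intervocalic voicing]
  kubundi → kubunti   [unconditioned shift]
  kubunti (rule 4 does not apply)
  giving Vumolu kubunti.
*kupundi is the unique common source.

*kupundi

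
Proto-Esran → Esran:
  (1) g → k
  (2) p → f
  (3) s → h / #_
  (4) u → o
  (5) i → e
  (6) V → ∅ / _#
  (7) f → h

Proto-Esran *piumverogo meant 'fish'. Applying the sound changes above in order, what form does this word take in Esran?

Esran: start from *piumverogo.
  rule 1 (unconditioned shift): piumverogo → piumveroko
  rule 2 (unconditioned shift): piumveroko → fiumveroko
  rule 3: no change — fiumveroko
  rule 4 (vowel merger): fiumveroko → fiomveroko
  rule 5 (vowel merger): fiomveroko → feomveroko
  rule 6 (apocope): feomveroko → feomverok
  rule 7 (unconditioned shift): feomverok → heomverok
  ⇒ Esran heomverok

heomverok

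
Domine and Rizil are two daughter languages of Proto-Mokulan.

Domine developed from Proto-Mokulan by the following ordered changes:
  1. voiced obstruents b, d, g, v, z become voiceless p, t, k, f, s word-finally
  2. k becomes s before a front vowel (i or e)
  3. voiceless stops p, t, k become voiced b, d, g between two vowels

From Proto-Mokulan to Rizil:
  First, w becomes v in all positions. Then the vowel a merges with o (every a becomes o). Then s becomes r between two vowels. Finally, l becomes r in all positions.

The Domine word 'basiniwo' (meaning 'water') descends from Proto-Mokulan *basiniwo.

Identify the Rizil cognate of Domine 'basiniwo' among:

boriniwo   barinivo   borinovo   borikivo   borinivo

Rizil: *basiniwo > basinivo > bosinivo > borinivo  (by unconditioned shift, vowel merger, rhotacism)
Among the options, 'borinivo' alone shows every Rizil change applied in order.

borinivo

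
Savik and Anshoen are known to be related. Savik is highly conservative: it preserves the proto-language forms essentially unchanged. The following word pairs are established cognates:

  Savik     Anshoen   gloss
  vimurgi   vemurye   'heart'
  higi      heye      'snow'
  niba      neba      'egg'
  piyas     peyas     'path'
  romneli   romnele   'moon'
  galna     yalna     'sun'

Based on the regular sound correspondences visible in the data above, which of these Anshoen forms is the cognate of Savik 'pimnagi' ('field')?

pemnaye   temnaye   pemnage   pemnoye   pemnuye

pemnaye

vimurgi ~ vemurye — Savik i corresponds to Anshoen e after a consonant, before a nasal.
higi ~ heye — Savik g corresponds to Anshoen y between vowels (before a front vowel).
vimurgi ~ vemurye, higi ~ heye — Savik i corresponds to Anshoen e word-finally.
Applying these to Savik 'pimnagi':
  pimnagi → pemnagi   (i→e after a consonant, before a nasal)
  pemnagi → pemnayi   (g→y between vowels (before a front vowel))
  pemnayi → pemnaye   (i→e word-finally)
So the Anshoen cognate is 'pemnaye'.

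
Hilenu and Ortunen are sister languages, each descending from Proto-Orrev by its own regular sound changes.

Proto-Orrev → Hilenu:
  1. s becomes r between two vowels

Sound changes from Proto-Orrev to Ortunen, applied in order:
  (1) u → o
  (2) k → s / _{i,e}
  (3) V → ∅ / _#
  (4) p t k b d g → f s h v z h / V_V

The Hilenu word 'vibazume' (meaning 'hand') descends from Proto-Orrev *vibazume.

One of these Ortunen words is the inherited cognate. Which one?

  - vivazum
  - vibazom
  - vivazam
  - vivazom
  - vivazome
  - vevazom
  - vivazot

vivazom

Ortunen: *vibazume
  vibazume → vibazome   [vowel merger]
  vibazome (rule 2 does not apply)
  vibazome → vibazom   [apocope]
  vibazom → vivazom   [intervocalic lenition]
  giving Ortunen vivazom.
Among the options, 'vivazom' alone shows every Ortunen change applied in order.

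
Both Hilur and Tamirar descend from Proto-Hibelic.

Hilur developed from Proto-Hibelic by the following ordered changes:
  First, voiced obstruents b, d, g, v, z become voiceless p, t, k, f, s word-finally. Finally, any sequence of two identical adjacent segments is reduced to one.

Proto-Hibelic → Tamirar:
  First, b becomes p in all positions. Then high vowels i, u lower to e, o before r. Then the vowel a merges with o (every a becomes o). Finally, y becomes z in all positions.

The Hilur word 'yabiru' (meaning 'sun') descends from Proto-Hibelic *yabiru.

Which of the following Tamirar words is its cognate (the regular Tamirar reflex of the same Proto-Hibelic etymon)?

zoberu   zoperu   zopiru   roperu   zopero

zoperu

Tamirar: *yabiru
  yabiru → yapiru   [unconditioned shift]
  yapiru → yaperu   [pre-rhotic lowering]
  yaperu → yoperu   [vowel merger]
  yoperu → zoperu   [unconditioned shift]
  giving Tamirar zoperu.
The other candidates each miss or misapply at least one Tamirar change.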